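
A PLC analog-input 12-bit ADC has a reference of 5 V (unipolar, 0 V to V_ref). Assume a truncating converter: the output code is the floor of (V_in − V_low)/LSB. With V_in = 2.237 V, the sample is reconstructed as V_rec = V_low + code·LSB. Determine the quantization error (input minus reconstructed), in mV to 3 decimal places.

0.672 mV

One LSB is 5 V / 4096 = 1.221 mV.
Scaled input = 1832.5504 LSBs, so code = 1832.
Code 1832 maps back to 0 + 1832×0.0012207 V = 2.2363281 V.
Error = 2.237 − 2.2363281 = 0.000671875 V = 0.672 mV.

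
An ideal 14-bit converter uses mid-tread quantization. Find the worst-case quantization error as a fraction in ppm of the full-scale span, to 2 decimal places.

30.52 ppm

Rounding → worst-case error = ½ LSB = V_FS/2^15, so 1e+06/32768 = 30.5176 ppm of full scale.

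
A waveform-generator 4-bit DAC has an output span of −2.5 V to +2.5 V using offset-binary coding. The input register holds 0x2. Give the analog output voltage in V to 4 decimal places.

LSB = 5 V / 2^4 = 312.500 mV.
Code 0x2 = 2 decimal.
V_out = (−2.5) + 2 × 0.3125 V = -1.875 V.

-1.8750 V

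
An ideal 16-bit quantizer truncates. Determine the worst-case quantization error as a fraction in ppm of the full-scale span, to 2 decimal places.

Truncating → worst-case error = 1 LSB = V_FS/2^16, so 1e+06/65536 = 15.2588 ppm of full scale.

15.26 ppm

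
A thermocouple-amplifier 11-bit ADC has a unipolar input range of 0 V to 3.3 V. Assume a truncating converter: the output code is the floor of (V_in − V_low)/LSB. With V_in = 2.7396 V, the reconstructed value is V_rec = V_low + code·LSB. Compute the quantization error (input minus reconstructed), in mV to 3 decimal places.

0.342 mV

Step size: 3.3 V ÷ 2^11 = 1.611 mV.
(V_in − V_low)/LSB = (2.7396 − 0)/0.00161133 = 1700.2124 → code 1700 (floor).
Code 1700 maps back to 0 + 1700×0.00161133 V = 2.7392578 V.
Error = 2.7396 − 2.7392578 = 0.000342187 V = 0.342 mV.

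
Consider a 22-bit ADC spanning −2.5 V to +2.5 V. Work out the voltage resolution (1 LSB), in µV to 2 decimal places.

Full-scale span = 5 V.
LSB = 5 / 2^22 = 5 / 4194304 = 1.19209e-06 V = 1.19 µV.

1.19 µV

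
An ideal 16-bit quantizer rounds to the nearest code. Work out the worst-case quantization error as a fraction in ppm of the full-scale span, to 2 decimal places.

Rounding → worst-case error = ½ LSB = V_FS/2^17, so 1e+06/131072 = 7.62939 ppm of full scale.

7.63 ppm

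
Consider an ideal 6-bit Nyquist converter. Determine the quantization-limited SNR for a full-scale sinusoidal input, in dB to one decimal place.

SNR ≈ 6.02·N + 1.76 dB = 6.02·6 + 1.76 = 37.88 dB.

37.9 dB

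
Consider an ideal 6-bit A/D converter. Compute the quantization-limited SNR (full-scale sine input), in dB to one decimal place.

37.9 dB

SNR ≈ 6.02·N + 1.76 dB = 6.02·6 + 1.76 = 37.88 dB.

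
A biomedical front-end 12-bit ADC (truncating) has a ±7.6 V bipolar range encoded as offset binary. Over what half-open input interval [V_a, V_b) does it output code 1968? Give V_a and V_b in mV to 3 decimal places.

[-296.875 mV, -293.164 mV)

LSB = 15.2/2^12 = 3.711 mV.
V_a = V_low + 1968·LSB = -0.296875 V; V_b = V_low + 1969·LSB = -0.293164 V.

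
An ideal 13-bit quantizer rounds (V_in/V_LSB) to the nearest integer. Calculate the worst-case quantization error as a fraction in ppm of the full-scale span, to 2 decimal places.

61.04 ppm

Rounding → worst-case error = ½ LSB = V_FS/2^14, so 1e+06/16384 = 61.0352 ppm of full scale.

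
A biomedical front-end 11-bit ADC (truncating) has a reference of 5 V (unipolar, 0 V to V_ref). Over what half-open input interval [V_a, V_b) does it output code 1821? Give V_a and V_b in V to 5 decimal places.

[4.44580 V, 4.44824 V)

LSB = 5/2^11 = 2.441 mV.
V_a = V_low + 1821·LSB = 4.4458 V; V_b = V_low + 1822·LSB = 4.44824 V.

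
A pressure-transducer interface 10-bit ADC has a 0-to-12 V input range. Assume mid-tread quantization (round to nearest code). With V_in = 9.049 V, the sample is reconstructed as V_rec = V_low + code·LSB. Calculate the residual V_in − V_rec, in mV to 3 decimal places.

2.125 mV

Step size: 12 V ÷ 2^10 = 11.719 mV.
(V_in − V_low)/LSB = (9.049 − 0)/0.0117188 = 772.1813 → code 772 (round).
Code 772 maps back to 0 + 772×0.0117188 V = 9.046875 V.
Error = 9.049 − 9.046875 = 0.002125 V = 2.125 mV.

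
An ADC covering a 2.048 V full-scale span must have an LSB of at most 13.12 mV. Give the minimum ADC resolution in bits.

8 bits

Number of steps required ≥ 2.048 V / 13.12 mV = 156.10.
Need 2^N ≥ 156.10; 2^7 = 128, 2^8 = 256.
Minimum N = 8.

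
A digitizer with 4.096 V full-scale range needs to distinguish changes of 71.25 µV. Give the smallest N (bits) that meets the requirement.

Number of steps required ≥ 4.096 V / 71.25 µV = 57487.72.
Need 2^N ≥ 57487.72; 2^15 = 32768, 2^16 = 65536.
Minimum N = 16.

16 bits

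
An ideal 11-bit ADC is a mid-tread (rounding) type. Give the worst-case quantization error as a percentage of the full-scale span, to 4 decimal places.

Rounding → worst-case error = ½ LSB = V_FS/2^12, so 100/4096 = 0.0244141 % of full scale.

0.0244 %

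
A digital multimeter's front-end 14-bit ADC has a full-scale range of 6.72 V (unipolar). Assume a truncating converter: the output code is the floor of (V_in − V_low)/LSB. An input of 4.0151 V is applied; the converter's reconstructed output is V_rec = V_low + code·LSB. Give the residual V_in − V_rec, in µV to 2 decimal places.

80.47 µV

LSB = 6.72/2^14 = 410.16 µV.
(4.0151 − 0)/0.000410156 = 9789.1962; ⌊·⌋ gives code 9789.
V_rec = 0 + 9789·0.000410156 = 4.0150195 V.
Error = 4.0151 − 4.0150195 = 8.04688e-05 V = 80.47 µV.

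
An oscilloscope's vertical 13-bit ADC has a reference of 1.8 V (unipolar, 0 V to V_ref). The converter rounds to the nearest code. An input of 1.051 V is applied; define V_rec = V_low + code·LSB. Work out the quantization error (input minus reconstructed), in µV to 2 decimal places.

47.85 µV

One LSB is 1.8 V / 8192 = 219.73 µV.
(V_in − V_low)/LSB = (1.051 − 0)/0.000219727 = 4783.2178 → code 4783 (round).
Code 4783 maps back to 0 + 4783×0.000219727 V = 1.0509521 V.
Error = 1.051 − 1.0509521 = 4.78516e-05 V = 47.85 µV.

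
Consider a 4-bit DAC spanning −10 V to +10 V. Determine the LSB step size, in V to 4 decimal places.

Full-scale span = 20 V.
LSB = 20 / 2^4 = 20 / 16 = 1.25 V = 1.2500 V.

1.2500 V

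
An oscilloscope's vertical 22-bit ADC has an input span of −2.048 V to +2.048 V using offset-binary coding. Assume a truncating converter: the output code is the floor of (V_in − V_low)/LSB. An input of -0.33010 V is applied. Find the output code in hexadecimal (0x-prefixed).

Full-scale span = 4.096 V; LSB = 4.096/2^22 = 0.98 µV.
(-0.33010 − (−2.048)) / 9.76563e-07 = 1759129.600 LSBs.
So the output code is 1759129.
In hexadecimal (0x-prefixed): 0x1AD799.

code 0x1AD799 (decimal 1759129)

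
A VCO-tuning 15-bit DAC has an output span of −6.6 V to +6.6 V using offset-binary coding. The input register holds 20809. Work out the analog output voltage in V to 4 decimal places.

LSB = 13.2 V / 2^15 = 402.83 µV.
V_out = (−6.6) + 20809 × 0.000402832 V = 1.78253 V.

1.7825 V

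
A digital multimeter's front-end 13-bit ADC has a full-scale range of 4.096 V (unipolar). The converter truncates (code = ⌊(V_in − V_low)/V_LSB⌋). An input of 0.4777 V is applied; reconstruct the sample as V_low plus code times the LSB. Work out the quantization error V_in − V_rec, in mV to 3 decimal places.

One LSB is 4.096 V / 8192 = 0.500 mV.
(V_in − V_low)/LSB = (0.4777 − 0)/0.0005 = 955.4000 → code 955 (floor).
Code 955 maps back to 0 + 955×0.0005 V = 0.4775 V.
V_in − V_rec = 0.0002 V = 0.200 mV.

0.200 mV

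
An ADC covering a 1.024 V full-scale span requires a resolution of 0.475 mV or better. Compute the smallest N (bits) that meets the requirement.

12 bits

Number of steps required ≥ 1.024 V / 0.475 mV = 2155.79.
Need 2^N ≥ 2155.79; 2^11 = 2048, 2^12 = 4096.
Minimum N = 12.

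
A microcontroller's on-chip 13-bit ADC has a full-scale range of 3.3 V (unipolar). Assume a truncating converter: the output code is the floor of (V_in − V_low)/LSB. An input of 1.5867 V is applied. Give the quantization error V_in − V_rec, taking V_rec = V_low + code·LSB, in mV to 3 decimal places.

0.347 mV

LSB = 3.3/2^13 = 402.83 µV.
Scaled input = 3938.8625 LSBs, so code = 3938.
Reconstructed: 1.5863525 V.
Error = 1.5867 − 1.5863525 = 0.000347461 V = 0.347 mV.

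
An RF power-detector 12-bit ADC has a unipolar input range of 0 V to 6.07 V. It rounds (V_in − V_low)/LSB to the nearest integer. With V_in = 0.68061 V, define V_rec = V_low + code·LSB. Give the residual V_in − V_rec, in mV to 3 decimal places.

0.402 mV

Step size: 6.07 V ÷ 2^12 = 1.482 mV.
(V_in − V_low)/LSB = (0.68061 − 0)/0.00148193 = 459.2716 → code 459 (round).
Code 459 maps back to 0 + 459×0.00148193 V = 0.68020752 V.
V_in − V_rec = 0.00040248 V = 0.402 mV.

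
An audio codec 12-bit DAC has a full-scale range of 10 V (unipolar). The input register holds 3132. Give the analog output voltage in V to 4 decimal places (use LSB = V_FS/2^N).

7.6465 V

LSB = 10 V / 2^12 = 2.441 mV.
V_out = 0 + 3132 × 0.00244141 V = 7.64648 V.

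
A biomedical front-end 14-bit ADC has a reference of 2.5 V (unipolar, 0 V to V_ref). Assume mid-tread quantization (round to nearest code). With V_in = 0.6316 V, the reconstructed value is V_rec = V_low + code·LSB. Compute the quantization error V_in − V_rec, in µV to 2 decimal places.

One LSB is 2.5 V / 16384 = 152.59 µV.
(0.6316 − 0)/0.000152588 = 4139.2538; round gives code 4139.
Reconstructed: 0.63156128 V.
Difference: 3.87207e-05 V → 38.72 µV.

38.72 µV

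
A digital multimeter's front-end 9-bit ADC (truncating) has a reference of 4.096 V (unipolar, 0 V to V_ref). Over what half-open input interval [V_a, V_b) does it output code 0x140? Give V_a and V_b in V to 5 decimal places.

[2.56000 V, 2.56800 V)

LSB = 4.096/2^9 = 8.000 mV.
Code 0x140 = 320 decimal.
V_a = V_low + 320·LSB = 2.56 V; V_b = V_low + 321·LSB = 2.568 V.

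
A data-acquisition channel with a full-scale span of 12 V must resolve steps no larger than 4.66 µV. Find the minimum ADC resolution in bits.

22 bits

Number of steps required ≥ 12 V / 4.66 µV = 2575107.30.
Need 2^N ≥ 2575107.30; 2^21 = 2097152, 2^22 = 4194304.
Minimum N = 22.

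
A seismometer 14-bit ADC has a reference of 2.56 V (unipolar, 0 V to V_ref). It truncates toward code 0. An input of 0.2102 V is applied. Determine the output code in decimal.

With 16384 levels over 2.56 V, one step is 156.25 µV.
(0.2102 − 0) / 0.00015625 = 1345.280 LSBs.
⌊·⌋(1345.280) = 1345.

code 1345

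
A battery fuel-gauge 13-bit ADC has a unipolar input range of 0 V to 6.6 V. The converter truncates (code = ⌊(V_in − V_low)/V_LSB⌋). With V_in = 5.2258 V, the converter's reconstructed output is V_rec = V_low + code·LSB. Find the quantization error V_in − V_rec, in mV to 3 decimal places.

Step size: 6.6 V ÷ 2^13 = 0.806 mV.
(5.2258 − 0)/0.000805664 = 6486.3263; ⌊·⌋ gives code 6486.
V_rec = 0 + 6486·0.000805664 = 5.2255371 V.
V_in − V_rec = 0.000262891 V = 0.263 mV.

0.263 mV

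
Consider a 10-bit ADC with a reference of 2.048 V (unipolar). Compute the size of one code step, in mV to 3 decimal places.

Full-scale span = 2.048 V.
LSB = 2.048 / 2^10 = 2.048 / 1024 = 0.002 V = 2.000 mV.

2.000 mV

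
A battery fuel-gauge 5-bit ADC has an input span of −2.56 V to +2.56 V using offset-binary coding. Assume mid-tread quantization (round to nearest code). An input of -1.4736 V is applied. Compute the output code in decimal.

code 7

Full-scale span = 5.12 V; LSB = 5.12/2^5 = 160.000 mV.
Input sits at 6.790 steps above V_low.
So the output code is 7.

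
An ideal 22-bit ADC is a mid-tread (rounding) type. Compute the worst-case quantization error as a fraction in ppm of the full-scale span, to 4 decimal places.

0.1192 ppm

Rounding → worst-case error = ½ LSB = V_FS/2^23, so 1e+06/8388608 = 0.119209 ppm of full scale.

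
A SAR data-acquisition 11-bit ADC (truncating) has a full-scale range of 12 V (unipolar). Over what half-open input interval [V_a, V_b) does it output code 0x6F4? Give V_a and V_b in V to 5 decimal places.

LSB = 12/2^11 = 5.859 mV.
Code 0x6F4 = 1780 decimal.
V_a = V_low + 1780·LSB = 10.4297 V; V_b = V_low + 1781·LSB = 10.4355 V.

[10.42969 V, 10.43555 V)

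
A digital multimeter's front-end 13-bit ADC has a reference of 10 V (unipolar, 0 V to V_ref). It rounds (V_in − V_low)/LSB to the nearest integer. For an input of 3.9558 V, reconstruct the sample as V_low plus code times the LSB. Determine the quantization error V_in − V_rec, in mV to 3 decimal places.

-0.499 mV

One LSB is 10 V / 8192 = 1.221 mV.
Scaled input = 3240.5914 LSBs, so code = 3241.
V_rec = 0 + 3241·0.0012207 = 3.9562988 V.
Difference: -0.000498828 V → -0.499 mV.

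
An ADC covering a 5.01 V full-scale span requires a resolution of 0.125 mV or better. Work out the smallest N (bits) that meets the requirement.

Number of steps required ≥ 5.01 V / 0.125 mV = 40080.00.
Need 2^N ≥ 40080.00; 2^15 = 32768, 2^16 = 65536.
Minimum N = 16.

16 bits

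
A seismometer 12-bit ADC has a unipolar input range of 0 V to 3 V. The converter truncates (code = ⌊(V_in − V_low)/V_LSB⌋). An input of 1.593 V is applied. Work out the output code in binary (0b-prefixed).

Full-scale span = 3 V; LSB = 3/2^12 = 0.732 mV.
Input sits at 2174.976 steps above V_low.
So the output code is 2174.
In binary (0b-prefixed): 0b100001111110.

code 0b100001111110 (decimal 2174)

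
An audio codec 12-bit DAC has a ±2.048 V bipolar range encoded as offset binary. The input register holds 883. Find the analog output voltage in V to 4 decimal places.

-1.1650 V

LSB = 4.096 V / 2^12 = 1.000 mV.
V_out = (−2.048) + 883 × 0.001 V = -1.165 V.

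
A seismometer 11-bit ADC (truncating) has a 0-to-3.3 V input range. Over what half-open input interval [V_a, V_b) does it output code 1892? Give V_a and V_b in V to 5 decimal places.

[3.04863 V, 3.05024 V)

LSB = 3.3/2^11 = 1.611 mV.
V_a = V_low + 1892·LSB = 3.04863 V; V_b = V_low + 1893·LSB = 3.05024 V.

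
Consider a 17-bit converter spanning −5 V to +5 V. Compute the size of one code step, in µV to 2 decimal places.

76.29 µV

Full-scale span = 10 V.
LSB = 10 / 2^17 = 10 / 131072 = 7.62939e-05 V = 76.29 µV.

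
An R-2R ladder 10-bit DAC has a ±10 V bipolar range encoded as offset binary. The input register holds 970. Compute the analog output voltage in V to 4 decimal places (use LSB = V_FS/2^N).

8.9453 V

LSB = 20 V / 2^10 = 19.531 mV.
V_out = (−10) + 970 × 0.0195312 V = 8.94531 V.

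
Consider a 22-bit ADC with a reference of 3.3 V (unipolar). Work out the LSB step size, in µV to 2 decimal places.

Full-scale span = 3.3 V.
LSB = 3.3 / 2^22 = 3.3 / 4194304 = 7.86781e-07 V = 0.79 µV.

0.79 µV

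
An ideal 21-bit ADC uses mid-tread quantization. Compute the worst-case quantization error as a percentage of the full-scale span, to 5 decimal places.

0.00002 %

Rounding → worst-case error = ½ LSB = V_FS/2^22, so 100/4194304 = 2.38419e-05 % of full scale.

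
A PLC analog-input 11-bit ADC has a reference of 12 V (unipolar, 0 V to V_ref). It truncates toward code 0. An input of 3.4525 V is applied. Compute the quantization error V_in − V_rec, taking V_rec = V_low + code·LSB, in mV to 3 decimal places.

1.328 mV

Step size: 12 V ÷ 2^11 = 5.859 mV.
(3.4525 − 0)/0.00585938 = 589.2267; ⌊·⌋ gives code 589.
Reconstructed: 3.4511719 V.
Difference: 0.00132813 V → 1.328 mV.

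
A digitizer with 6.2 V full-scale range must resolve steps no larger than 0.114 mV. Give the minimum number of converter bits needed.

16 bits

Number of steps required ≥ 6.2 V / 0.114 mV = 54385.96.
Need 2^N ≥ 54385.96; 2^15 = 32768, 2^16 = 65536.
Minimum N = 16.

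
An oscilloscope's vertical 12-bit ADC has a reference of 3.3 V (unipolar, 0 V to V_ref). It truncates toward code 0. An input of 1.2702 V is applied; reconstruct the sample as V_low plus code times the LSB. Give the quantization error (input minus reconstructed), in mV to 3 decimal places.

One LSB is 3.3 V / 4096 = 0.806 mV.
(V_in − V_low)/LSB = (1.2702 − 0)/0.000805664 = 1576.5876 → code 1576 (floor).
V_rec = 0 + 1576·0.000805664 = 1.2697266 V.
V_in − V_rec = 0.000473438 V = 0.473 mV.

0.473 mV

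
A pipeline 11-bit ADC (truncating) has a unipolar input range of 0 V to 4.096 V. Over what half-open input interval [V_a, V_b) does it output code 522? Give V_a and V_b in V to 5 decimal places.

[1.04400 V, 1.04600 V)

LSB = 4.096/2^11 = 2.000 mV.
V_a = V_low + 522·LSB = 1.044 V; V_b = V_low + 523·LSB = 1.046 V.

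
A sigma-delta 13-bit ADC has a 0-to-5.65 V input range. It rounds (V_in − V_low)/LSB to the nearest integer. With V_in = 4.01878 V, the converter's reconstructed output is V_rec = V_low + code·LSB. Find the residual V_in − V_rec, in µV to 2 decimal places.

LSB = 5.65/2^13 = 0.690 mV.
(4.01878 − 0)/0.000689697 = 5826.8754; round gives code 5827.
Reconstructed: 4.018866 V.
Error = 4.01878 − 4.018866 = -8.59668e-05 V = -85.97 µV.

-85.97 µV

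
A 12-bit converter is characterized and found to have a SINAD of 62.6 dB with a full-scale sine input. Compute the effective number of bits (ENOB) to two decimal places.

ENOB = (SINAD − 1.76) / 6.02 = (62.6 − 1.76)/6.02 = 10.106.

10.11 bits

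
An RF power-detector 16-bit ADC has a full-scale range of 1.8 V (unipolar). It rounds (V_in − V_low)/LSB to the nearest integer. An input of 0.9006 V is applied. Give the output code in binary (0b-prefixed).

Full-scale span = 1.8 V; LSB = 1.8/2^16 = 27.47 µV.
Input sits at 32789.845 steps above V_low.
So the output code is 32790.
In binary (0b-prefixed): 0b1000000000010110.

code 0b1000000000010110 (decimal 32790)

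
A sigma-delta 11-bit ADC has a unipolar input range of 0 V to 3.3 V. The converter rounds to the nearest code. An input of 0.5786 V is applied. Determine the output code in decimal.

code 359

With 2048 levels over 3.3 V, one step is 1.611 mV.
Input sits at 359.083 steps above V_low.
Round → code 359.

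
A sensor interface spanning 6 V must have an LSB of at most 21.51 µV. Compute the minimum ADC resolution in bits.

19 bits

Number of steps required ≥ 6 V / 21.51 µV = 278940.03.
Need 2^N ≥ 278940.03; 2^18 = 262144, 2^19 = 524288.
Minimum N = 19.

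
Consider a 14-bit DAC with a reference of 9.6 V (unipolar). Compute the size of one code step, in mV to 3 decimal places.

0.586 mV

Full-scale span = 9.6 V.
LSB = 9.6 / 2^14 = 9.6 / 16384 = 0.000585937 V = 0.586 mV.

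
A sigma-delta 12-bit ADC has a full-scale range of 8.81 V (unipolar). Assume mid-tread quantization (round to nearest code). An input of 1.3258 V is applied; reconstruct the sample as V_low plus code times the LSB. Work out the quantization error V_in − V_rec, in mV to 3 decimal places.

0.859 mV

Step size: 8.81 V ÷ 2^12 = 2.151 mV.
(V_in − V_low)/LSB = (1.3258 − 0)/0.00215088 = 616.3992 → code 616 (round).
V_rec = 0 + 616·0.00215088 = 1.3249414 V.
Error = 1.3258 − 1.3249414 = 0.000858594 V = 0.859 mV.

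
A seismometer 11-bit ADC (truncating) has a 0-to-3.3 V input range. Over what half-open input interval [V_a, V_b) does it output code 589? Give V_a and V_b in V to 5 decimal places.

[0.94907 V, 0.95068 V)

LSB = 3.3/2^11 = 1.611 mV.
V_a = V_low + 589·LSB = 0.949072 V; V_b = V_low + 590·LSB = 0.950684 V.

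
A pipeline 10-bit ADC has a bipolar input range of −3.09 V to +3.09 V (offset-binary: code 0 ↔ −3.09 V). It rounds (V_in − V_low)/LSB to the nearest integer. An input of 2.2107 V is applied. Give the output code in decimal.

code 878

Full-scale span = 6.18 V; LSB = 6.18/2^10 = 6.035 mV.
(2.2107 − (−3.09)) / 0.00603516 = 878.304 LSBs.
So the output code is 878.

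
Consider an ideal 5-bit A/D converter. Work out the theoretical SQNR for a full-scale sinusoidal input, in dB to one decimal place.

SNR ≈ 6.02·N + 1.76 dB = 6.02·5 + 1.76 = 31.86 dB.

31.9 dB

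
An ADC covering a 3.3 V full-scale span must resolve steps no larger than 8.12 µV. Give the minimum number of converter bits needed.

19 bits

Number of steps required ≥ 3.3 V / 8.12 µV = 406403.94.
Need 2^N ≥ 406403.94; 2^18 = 262144, 2^19 = 524288.
Minimum N = 19.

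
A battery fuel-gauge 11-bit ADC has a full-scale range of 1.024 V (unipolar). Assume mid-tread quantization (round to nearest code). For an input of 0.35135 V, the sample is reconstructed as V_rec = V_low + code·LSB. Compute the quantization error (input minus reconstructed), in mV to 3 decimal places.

LSB = 1.024/2^11 = 0.500 mV.
(0.35135 − 0)/0.0005 = 702.7000; round gives code 703.
Reconstructed: 0.3515 V.
Difference: -0.00015 V → -0.150 mV.

-0.150 mV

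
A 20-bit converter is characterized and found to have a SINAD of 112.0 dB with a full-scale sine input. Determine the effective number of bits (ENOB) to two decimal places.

ENOB = (SINAD − 1.76) / 6.02 = (112.0 − 1.76)/6.02 = 18.312.

18.31 bits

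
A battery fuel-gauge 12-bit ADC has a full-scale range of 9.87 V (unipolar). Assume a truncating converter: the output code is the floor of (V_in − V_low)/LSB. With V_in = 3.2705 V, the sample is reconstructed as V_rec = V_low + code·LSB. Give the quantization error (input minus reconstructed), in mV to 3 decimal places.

0.581 mV

Step size: 9.87 V ÷ 2^12 = 2.410 mV.
Scaled input = 1357.2409 LSBs, so code = 1357.
V_rec = 0 + 1357·0.00240967 = 3.2699194 V.
V_in − V_rec = 0.000580566 V = 0.581 mV.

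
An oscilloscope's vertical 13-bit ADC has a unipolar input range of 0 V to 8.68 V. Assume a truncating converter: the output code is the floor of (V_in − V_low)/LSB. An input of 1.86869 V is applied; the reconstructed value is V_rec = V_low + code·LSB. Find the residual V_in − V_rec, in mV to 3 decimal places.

0.668 mV

One LSB is 8.68 V / 8192 = 1.060 mV.
(V_in − V_low)/LSB = (1.86869 − 0)/0.00105957 = 1763.6300 → code 1763 (floor).
V_rec = 0 + 1763·0.00105957 = 1.8680225 V.
Error = 1.86869 − 1.8680225 = 0.000667539 V = 0.668 mV.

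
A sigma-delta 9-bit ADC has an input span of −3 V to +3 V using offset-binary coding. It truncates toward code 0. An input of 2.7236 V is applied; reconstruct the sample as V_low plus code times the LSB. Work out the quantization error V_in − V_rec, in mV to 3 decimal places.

4.850 mV

LSB = 6/2^9 = 11.719 mV.
Scaled input = 488.4139 LSBs, so code = 488.
Code 488 maps back to (−3) + 488×0.0117188 V = 2.71875 V.
Difference: 0.00485 V → 4.850 mV.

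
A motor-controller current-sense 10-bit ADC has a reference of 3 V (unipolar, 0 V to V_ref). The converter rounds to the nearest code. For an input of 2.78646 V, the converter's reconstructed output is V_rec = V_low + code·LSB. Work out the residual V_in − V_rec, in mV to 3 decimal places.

LSB = 3/2^10 = 2.930 mV.
(2.78646 − 0)/0.00292969 = 951.1117; round gives code 951.
Reconstructed: 2.7861328 V.
Difference: 0.000327188 V → 0.327 mV.

0.327 mV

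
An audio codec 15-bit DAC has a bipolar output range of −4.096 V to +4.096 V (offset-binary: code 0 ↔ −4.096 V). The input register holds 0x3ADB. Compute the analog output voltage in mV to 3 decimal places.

-329.250 mV

LSB = 8.192 V / 2^15 = 250.00 µV.
Code 0x3ADB = 15067 decimal.
V_out = (−4.096) + 15067 × 0.00025 V = -0.32925 V.
= -329.250 mV.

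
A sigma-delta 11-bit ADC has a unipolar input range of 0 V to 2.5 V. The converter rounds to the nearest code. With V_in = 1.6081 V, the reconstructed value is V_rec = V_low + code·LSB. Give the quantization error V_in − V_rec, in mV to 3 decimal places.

0.434 mV

Step size: 2.5 V ÷ 2^11 = 1.221 mV.
Scaled input = 1317.3555 LSBs, so code = 1317.
Reconstructed: 1.607666 V.
Difference: 0.000433984 V → 0.434 mV.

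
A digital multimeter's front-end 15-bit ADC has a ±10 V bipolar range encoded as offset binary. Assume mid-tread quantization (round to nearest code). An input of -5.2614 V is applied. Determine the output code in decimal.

LSB = 20 V / 32768 = 0.610 mV.
(V_in − V_low)/LSB = (-5.2614 − (−10)) / 0.000610352 = 7763.722.
Round → code 7764.

code 7764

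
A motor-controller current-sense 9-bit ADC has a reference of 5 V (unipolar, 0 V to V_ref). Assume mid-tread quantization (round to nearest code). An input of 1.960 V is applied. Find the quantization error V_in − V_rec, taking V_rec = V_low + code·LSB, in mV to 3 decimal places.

-2.891 mV

Step size: 5 V ÷ 2^9 = 9.766 mV.
(V_in − V_low)/LSB = (1.960 − 0)/0.00976562 = 200.7040 → code 201 (round).
Reconstructed: 1.9628906 V.
V_in − V_rec = -0.00289062 V = -2.891 mV.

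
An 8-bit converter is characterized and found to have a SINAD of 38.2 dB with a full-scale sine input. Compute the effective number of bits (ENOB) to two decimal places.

6.05 bits

ENOB = (SINAD − 1.76) / 6.02 = (38.2 − 1.76)/6.02 = 6.053.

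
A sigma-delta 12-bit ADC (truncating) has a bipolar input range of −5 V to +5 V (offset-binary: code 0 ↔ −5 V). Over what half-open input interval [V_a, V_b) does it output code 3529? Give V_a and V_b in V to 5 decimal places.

[3.61572 V, 3.61816 V)

LSB = 10/2^12 = 2.441 mV.
V_a = V_low + 3529·LSB = 3.61572 V; V_b = V_low + 3530·LSB = 3.61816 V.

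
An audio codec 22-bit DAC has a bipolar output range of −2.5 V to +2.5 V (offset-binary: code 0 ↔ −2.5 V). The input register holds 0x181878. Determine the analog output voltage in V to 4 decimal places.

-0.6175 V

LSB = 5 V / 2^22 = 1.19 µV.
Code 0x181878 = 1579128 decimal.
V_out = (−2.5) + 1579128 × 1.19209e-06 V = -0.617533 V.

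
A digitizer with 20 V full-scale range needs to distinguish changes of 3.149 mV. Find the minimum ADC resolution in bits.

Number of steps required ≥ 20 V / 3.149 mV = 6351.22.
Need 2^N ≥ 6351.22; 2^12 = 4096, 2^13 = 8192.
Minimum N = 13.

13 bits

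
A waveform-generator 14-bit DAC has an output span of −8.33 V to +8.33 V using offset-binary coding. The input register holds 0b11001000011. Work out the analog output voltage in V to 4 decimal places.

-6.7000 V

LSB = 16.66 V / 2^14 = 1.017 mV.
Code 0b11001000011 = 1603 decimal.
V_out = (−8.33) + 1603 × 0.00101685 V = -6.7 V.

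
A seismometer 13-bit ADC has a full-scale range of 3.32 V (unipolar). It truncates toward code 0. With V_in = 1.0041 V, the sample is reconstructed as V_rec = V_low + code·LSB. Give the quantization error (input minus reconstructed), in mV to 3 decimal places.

Step size: 3.32 V ÷ 2^13 = 405.27 µV.
(1.0041 − 0)/0.000405273 = 2477.5865; ⌊·⌋ gives code 2477.
Code 2477 maps back to 0 + 2477×0.000405273 V = 1.0038623 V.
Error = 1.0041 − 1.0038623 = 0.000237695 V = 0.238 mV.

0.238 mV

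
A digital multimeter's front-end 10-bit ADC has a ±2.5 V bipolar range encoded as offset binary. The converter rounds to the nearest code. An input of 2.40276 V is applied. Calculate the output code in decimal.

LSB = 5 V / 1024 = 4.883 mV.
(V_in − V_low)/LSB = (2.40276 − (−2.5)) / 0.00488281 = 1004.085.
round(1004.085) = 1004.

code 1004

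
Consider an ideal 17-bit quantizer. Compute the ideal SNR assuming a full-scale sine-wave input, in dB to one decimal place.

SNR ≈ 6.02·N + 1.76 dB = 6.02·17 + 1.76 = 104.10 dB.

104.1 dB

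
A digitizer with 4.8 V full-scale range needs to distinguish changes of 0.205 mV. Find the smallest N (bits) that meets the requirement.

15 bits

Number of steps required ≥ 4.8 V / 0.205 mV = 23414.63.
Need 2^N ≥ 23414.63; 2^14 = 16384, 2^15 = 32768.
Minimum N = 15.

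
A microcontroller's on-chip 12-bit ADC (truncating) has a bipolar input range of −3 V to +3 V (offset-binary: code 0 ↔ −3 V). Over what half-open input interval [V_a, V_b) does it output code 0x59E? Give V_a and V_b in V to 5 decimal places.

[-0.89355 V, -0.89209 V)

LSB = 6/2^12 = 1.465 mV.
Code 0x59E = 1438 decimal.
V_a = V_low + 1438·LSB = -0.893555 V; V_b = V_low + 1439·LSB = -0.89209 V.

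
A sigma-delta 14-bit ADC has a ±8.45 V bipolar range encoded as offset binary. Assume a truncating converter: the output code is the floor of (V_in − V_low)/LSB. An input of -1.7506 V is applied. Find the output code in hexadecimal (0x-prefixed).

Full-scale span = 16.9 V; LSB = 16.9/2^14 = 1.031 mV.
Input sits at 6494.850 steps above V_low.
So the output code is 6494.
In hexadecimal (0x-prefixed): 0x195E.

code 0x195E (decimal 6494)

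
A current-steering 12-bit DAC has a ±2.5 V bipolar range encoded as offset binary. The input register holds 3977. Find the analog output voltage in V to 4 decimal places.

LSB = 5 V / 2^12 = 1.221 mV.
V_out = (−2.5) + 3977 × 0.0012207 V = 2.35474 V.

2.3547 V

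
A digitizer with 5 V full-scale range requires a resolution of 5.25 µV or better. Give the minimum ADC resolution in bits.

Number of steps required ≥ 5 V / 5.25 µV = 952380.95.
Need 2^N ≥ 952380.95; 2^19 = 524288, 2^20 = 1048576.
Minimum N = 20.

20 bits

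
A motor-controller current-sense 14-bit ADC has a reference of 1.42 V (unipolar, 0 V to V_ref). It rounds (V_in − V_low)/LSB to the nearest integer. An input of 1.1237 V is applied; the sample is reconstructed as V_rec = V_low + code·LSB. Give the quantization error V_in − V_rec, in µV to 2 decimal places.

24.46 µV

Step size: 1.42 V ÷ 2^14 = 86.67 µV.
Scaled input = 12965.2823 LSBs, so code = 12965.
V_rec = 0 + 12965·8.66699e-05 = 1.1236755 V.
Difference: 2.44629e-05 V → 24.46 µV.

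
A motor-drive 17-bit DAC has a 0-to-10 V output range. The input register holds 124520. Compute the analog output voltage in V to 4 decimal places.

LSB = 10 V / 2^17 = 76.29 µV.
V_out = 0 + 124520 × 7.62939e-05 V = 9.50012 V.

9.5001 V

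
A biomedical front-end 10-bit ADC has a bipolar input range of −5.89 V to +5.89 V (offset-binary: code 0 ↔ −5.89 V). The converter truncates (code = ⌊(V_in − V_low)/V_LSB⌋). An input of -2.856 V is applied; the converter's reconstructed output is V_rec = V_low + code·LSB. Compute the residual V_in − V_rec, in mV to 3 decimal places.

8.473 mV

Step size: 11.78 V ÷ 2^10 = 11.504 mV.
Scaled input = 263.7365 LSBs, so code = 263.
Reconstructed: -2.8644727 V.
V_in − V_rec = 0.00847266 V = 8.473 mV.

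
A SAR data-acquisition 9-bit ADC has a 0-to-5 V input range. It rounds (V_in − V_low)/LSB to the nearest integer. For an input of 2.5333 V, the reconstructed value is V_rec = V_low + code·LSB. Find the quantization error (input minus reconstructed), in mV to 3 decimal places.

4.003 mV

Step size: 5 V ÷ 2^9 = 9.766 mV.
(2.5333 − 0)/0.00976562 = 259.4099; round gives code 259.
V_rec = 0 + 259·0.00976562 = 2.5292969 V.
Difference: 0.00400312 V → 4.003 mV.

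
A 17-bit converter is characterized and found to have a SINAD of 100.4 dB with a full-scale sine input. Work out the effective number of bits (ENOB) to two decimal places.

ENOB = (SINAD − 1.76) / 6.02 = (100.4 − 1.76)/6.02 = 16.385.

16.39 bits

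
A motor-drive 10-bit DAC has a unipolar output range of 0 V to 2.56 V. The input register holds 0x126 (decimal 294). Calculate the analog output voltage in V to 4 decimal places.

LSB = 2.56 V / 2^10 = 2.500 mV.
Code 0x126 = 294 decimal.
V_out = 0 + 294 × 0.0025 V = 0.735 V.

0.7350 V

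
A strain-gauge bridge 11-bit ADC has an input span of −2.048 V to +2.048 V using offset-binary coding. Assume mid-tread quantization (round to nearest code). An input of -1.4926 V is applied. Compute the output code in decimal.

Full-scale span = 4.096 V; LSB = 4.096/2^11 = 2.000 mV.
(V_in − V_low)/LSB = (-1.4926 − (−2.048)) / 0.002 = 277.700.
So the output code is 278.

code 278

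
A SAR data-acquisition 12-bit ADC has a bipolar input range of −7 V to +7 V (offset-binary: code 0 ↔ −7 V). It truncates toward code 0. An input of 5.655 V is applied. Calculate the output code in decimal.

code 3702

With 4096 levels over 14 V, one step is 3.418 mV.
Input sits at 3702.491 steps above V_low.
Floor → code 3702.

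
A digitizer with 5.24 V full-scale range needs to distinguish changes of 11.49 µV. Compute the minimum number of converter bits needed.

Number of steps required ≥ 5.24 V / 11.49 µV = 456048.74.
Need 2^N ≥ 456048.74; 2^18 = 262144, 2^19 = 524288.
Minimum N = 19.

19 bits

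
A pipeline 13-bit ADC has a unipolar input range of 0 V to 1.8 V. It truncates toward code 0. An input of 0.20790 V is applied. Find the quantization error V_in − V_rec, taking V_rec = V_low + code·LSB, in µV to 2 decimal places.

Step size: 1.8 V ÷ 2^13 = 219.73 µV.
Scaled input = 946.1760 LSBs, so code = 946.
Code 946 maps back to 0 + 946×0.000219727 V = 0.20786133 V.
Error = 0.20790 − 0.20786133 = 3.86719e-05 V = 38.67 µV.

38.67 µV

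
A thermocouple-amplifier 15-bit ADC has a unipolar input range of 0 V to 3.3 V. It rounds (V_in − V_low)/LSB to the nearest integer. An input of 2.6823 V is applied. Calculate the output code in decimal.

LSB = 3.3 V / 32768 = 100.71 µV.
(V_in − V_low)/LSB = (2.6823 − 0) / 0.000100708 = 26634.426.
So the output code is 26634.

code 26634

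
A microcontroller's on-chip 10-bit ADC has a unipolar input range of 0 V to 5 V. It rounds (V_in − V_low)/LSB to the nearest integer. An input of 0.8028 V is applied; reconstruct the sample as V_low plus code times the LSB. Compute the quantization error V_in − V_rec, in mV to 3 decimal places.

2.019 mV

Step size: 5 V ÷ 2^10 = 4.883 mV.
(V_in − V_low)/LSB = (0.8028 − 0)/0.00488281 = 164.4134 → code 164 (round).
V_rec = 0 + 164·0.00488281 = 0.80078125 V.
Error = 0.8028 − 0.80078125 = 0.00201875 V = 2.019 mV.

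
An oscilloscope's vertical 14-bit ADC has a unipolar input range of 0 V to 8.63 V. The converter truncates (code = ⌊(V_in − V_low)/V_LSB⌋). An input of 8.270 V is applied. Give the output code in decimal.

With 16384 levels over 8.63 V, one step is 0.527 mV.
(8.270 − 0) / 0.000526733 = 15700.542 LSBs.
Floor → code 15700.

code 15700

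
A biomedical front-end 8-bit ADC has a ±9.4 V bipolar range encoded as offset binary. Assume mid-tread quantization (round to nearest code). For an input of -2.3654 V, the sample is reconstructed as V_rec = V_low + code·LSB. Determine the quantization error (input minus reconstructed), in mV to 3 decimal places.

-15.400 mV

One LSB is 18.8 V / 256 = 73.438 mV.
(V_in − V_low)/LSB = (-2.3654 − (−9.4))/0.0734375 = 95.7903 → code 96 (round).
Code 96 maps back to (−9.4) + 96×0.0734375 V = -2.35 V.
Difference: -0.0154 V → -15.400 mV.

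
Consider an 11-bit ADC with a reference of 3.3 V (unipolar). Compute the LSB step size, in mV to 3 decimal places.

Full-scale span = 3.3 V.
LSB = 3.3 / 2^11 = 3.3 / 2048 = 0.00161133 V = 1.611 mV.

1.611 mV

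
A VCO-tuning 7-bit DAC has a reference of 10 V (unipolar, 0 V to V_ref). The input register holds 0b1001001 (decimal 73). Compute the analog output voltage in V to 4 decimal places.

LSB = 10 V / 2^7 = 78.125 mV.
Code 0b1001001 = 73 decimal.
V_out = 0 + 73 × 0.078125 V = 5.70312 V.

5.7031 V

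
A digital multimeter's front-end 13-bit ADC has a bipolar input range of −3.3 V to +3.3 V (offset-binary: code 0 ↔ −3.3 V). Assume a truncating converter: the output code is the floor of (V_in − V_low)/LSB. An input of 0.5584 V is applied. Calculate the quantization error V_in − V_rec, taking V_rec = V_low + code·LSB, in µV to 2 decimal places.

74.80 µV

One LSB is 6.6 V / 8192 = 0.806 mV.
Scaled input = 4789.0928 LSBs, so code = 4789.
Code 4789 maps back to (−3.3) + 4789×0.000805664 V = 0.5583252 V.
Error = 0.5584 − 0.5583252 = 7.48047e-05 V = 74.80 µV.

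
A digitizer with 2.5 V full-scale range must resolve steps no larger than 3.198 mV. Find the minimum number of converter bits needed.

Number of steps required ≥ 2.5 V / 3.198 mV = 781.74.
Need 2^N ≥ 781.74; 2^9 = 512, 2^10 = 1024.
Minimum N = 10.

10 bits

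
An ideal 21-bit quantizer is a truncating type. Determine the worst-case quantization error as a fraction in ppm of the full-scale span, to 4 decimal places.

Truncating → worst-case error = 1 LSB = V_FS/2^21, so 1e+06/2097152 = 0.476837 ppm of full scale.

0.4768 ppm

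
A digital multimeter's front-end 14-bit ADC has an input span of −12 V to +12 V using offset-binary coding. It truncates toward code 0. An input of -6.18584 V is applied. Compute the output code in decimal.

Full-scale span = 24 V; LSB = 24/2^14 = 1.465 mV.
(V_in − V_low)/LSB = (-6.18584 − (−12)) / 0.00146484 = 3969.133.
So the output code is 3969.

code 3969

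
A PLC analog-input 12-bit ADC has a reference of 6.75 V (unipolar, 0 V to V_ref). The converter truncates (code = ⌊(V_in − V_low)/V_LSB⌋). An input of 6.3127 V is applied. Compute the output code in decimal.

Full-scale span = 6.75 V; LSB = 6.75/2^12 = 1.648 mV.
Input sits at 3830.640 steps above V_low.
Floor → code 3830.

code 3830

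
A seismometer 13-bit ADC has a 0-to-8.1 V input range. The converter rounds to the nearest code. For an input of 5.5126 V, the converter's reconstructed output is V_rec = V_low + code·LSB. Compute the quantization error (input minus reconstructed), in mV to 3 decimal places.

Step size: 8.1 V ÷ 2^13 = 0.989 mV.
(5.5126 − 0)/0.00098877 = 5575.2122; round gives code 5575.
Code 5575 maps back to 0 + 5575×0.00098877 V = 5.5123901 V.
V_in − V_rec = 0.000209863 V = 0.210 mV.

0.210 mV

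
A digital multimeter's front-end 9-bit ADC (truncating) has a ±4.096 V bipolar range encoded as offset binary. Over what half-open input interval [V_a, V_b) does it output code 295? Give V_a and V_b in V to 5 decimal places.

LSB = 8.192/2^9 = 16.000 mV.
V_a = V_low + 295·LSB = 0.624 V; V_b = V_low + 296·LSB = 0.64 V.

[0.62400 V, 0.64000 V)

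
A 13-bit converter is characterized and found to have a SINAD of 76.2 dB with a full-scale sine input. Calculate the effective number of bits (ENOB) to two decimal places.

ENOB = (SINAD − 1.76) / 6.02 = (76.2 − 1.76)/6.02 = 12.365.

12.37 bits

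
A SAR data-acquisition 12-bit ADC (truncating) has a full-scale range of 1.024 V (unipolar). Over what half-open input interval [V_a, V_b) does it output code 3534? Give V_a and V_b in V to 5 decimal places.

[0.88350 V, 0.88375 V)

LSB = 1.024/2^12 = 250.00 µV.
V_a = V_low + 3534·LSB = 0.8835 V; V_b = V_low + 3535·LSB = 0.88375 V.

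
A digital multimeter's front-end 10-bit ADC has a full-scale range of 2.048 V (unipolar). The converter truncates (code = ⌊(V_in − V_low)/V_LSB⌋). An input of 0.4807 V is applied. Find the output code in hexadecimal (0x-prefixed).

LSB = 2.048 V / 1024 = 2.000 mV.
(0.4807 − 0) / 0.002 = 240.350 LSBs.
Floor → code 240.
In hexadecimal (0x-prefixed): 0xF0.

code 0xF0 (decimal 240)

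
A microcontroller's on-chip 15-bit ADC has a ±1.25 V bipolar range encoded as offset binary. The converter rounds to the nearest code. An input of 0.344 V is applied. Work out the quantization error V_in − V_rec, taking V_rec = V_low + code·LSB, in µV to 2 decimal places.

LSB = 2.5/2^15 = 76.29 µV.
Scaled input = 20892.8768 LSBs, so code = 20893.
V_rec = (−1.25) + 20893·7.62939e-05 = 0.3440094 V.
Error = 0.344 − 0.3440094 = -9.39941e-06 V = -9.40 µV.

-9.40 µV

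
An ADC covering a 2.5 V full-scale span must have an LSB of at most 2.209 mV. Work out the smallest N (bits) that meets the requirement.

11 bits

Number of steps required ≥ 2.5 V / 2.209 mV = 1131.73.
Need 2^N ≥ 1131.73; 2^10 = 1024, 2^11 = 2048.
Minimum N = 11.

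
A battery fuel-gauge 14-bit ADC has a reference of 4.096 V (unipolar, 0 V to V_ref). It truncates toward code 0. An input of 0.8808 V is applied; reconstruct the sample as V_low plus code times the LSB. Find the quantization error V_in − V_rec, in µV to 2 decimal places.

50.00 µV

LSB = 4.096/2^14 = 250.00 µV.
(V_in − V_low)/LSB = (0.8808 − 0)/0.00025 = 3523.2000 → code 3523 (floor).
Reconstructed: 0.88075 V.
V_in − V_rec = 5e-05 V = 50.00 µV.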